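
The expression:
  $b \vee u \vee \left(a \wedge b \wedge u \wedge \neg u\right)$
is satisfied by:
  {b: True, u: True}
  {b: True, u: False}
  {u: True, b: False}


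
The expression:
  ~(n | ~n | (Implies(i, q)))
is never true.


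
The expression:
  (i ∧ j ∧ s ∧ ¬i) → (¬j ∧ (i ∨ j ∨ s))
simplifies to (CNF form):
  True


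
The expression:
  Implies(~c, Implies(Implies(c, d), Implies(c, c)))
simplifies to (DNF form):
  True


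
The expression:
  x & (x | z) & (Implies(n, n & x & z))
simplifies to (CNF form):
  x & (z | ~n)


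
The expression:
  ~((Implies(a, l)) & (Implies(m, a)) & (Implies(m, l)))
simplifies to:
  (a & ~l) | (m & ~a)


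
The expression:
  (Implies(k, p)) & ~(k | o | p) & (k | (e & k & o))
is never true.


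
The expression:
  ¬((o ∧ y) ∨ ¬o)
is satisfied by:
  {o: True, y: False}


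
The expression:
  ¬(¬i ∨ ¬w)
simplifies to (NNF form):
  i ∧ w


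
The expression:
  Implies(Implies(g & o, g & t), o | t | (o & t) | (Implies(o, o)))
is always true.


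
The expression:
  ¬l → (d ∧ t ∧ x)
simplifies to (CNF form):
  (d ∨ l) ∧ (l ∨ t) ∧ (l ∨ x)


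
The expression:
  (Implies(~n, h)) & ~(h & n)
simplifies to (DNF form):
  (h & ~n) | (n & ~h)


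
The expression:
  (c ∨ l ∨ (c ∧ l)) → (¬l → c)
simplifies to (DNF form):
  True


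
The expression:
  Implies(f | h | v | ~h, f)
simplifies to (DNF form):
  f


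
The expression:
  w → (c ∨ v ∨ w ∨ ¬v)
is always true.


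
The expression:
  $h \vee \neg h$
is always true.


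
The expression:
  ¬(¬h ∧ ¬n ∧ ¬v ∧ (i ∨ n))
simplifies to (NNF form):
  h ∨ n ∨ v ∨ ¬i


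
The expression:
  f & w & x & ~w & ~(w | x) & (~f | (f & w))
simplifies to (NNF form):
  False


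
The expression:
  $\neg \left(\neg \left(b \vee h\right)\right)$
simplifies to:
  $b \vee h$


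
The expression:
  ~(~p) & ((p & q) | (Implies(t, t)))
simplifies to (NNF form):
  p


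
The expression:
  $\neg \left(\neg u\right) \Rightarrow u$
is always true.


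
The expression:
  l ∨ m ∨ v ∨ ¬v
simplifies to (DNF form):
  True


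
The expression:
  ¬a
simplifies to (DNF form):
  ¬a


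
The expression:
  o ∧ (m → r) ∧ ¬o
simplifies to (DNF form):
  False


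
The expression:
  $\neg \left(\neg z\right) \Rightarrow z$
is always true.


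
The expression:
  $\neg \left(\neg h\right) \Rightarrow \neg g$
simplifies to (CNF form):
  $\neg g \vee \neg h$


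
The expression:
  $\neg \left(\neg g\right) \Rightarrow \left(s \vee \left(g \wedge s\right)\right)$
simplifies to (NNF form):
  $s \vee \neg g$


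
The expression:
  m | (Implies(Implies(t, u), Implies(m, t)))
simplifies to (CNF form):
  True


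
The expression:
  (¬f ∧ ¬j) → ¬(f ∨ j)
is always true.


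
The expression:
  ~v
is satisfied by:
  {v: False}


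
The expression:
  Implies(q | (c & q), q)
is always true.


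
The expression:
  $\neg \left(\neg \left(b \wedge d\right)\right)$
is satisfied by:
  {b: True, d: True}


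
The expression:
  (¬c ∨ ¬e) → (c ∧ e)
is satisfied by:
  {c: True, e: True}


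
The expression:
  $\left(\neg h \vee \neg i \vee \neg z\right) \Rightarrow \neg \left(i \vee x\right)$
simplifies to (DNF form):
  $\left(i \wedge \neg i\right) \vee \left(\neg i \wedge \neg x\right) \vee \left(h \wedge i \wedge z\right) \vee \left(h \wedge i \wedge \neg i\right) \vee \left(h \wedge z \wedge \neg x\right) \vee \left(h \wedge \neg i \wedge \neg x\right) \vee \left(i \wedge z \wedge \neg i\right) \vee \left(z \wedge \neg i \wedge \neg x\right)$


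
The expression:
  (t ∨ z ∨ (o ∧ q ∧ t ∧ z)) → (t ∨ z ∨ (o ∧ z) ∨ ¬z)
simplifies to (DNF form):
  True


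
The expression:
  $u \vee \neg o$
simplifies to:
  $u \vee \neg o$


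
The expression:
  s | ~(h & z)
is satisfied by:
  {s: True, h: False, z: False}
  {h: False, z: False, s: False}
  {z: True, s: True, h: False}
  {z: True, h: False, s: False}
  {s: True, h: True, z: False}
  {h: True, s: False, z: False}
  {z: True, h: True, s: True}


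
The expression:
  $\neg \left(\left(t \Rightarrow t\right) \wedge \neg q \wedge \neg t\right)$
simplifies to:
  $q \vee t$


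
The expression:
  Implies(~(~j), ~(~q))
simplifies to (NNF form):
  q | ~j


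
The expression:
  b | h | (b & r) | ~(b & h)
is always true.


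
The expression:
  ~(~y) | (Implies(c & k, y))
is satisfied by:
  {y: True, k: False, c: False}
  {k: False, c: False, y: False}
  {c: True, y: True, k: False}
  {c: True, k: False, y: False}
  {y: True, k: True, c: False}
  {k: True, y: False, c: False}
  {c: True, k: True, y: True}


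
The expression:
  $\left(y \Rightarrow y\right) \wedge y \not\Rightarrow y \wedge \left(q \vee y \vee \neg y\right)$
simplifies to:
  $\text{False}$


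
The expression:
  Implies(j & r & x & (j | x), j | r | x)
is always true.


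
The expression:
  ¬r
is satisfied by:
  {r: False}


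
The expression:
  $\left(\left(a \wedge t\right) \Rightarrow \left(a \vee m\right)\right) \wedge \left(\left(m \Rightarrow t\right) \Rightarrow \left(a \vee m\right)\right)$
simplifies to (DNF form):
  $a \vee m$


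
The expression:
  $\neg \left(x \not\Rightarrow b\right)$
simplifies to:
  $b \vee \neg x$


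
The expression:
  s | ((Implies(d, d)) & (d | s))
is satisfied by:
  {d: True, s: True}
  {d: True, s: False}
  {s: True, d: False}


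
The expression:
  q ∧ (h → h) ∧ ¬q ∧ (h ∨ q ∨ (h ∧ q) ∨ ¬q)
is never true.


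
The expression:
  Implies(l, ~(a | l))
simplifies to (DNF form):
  ~l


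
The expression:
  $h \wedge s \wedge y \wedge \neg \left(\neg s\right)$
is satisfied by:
  {h: True, s: True, y: True}


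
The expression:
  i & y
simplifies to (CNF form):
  i & y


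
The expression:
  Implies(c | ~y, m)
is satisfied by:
  {y: True, m: True, c: False}
  {m: True, c: False, y: False}
  {y: True, m: True, c: True}
  {m: True, c: True, y: False}
  {y: True, c: False, m: False}


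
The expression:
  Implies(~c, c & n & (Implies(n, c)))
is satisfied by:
  {c: True}


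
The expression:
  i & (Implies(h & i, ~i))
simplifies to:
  i & ~h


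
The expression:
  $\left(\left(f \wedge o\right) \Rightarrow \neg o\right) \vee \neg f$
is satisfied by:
  {o: False, f: False}
  {f: True, o: False}
  {o: True, f: False}


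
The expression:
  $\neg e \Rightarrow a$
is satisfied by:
  {a: True, e: True}
  {a: True, e: False}
  {e: True, a: False}


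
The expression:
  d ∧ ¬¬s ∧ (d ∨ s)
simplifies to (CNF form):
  d ∧ s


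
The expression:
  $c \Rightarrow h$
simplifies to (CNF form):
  $h \vee \neg c$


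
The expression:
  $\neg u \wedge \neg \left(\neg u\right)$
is never true.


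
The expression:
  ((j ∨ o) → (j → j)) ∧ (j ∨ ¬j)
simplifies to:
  True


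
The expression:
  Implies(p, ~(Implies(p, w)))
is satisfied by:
  {p: False, w: False}
  {w: True, p: False}
  {p: True, w: False}


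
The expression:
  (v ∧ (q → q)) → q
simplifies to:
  q ∨ ¬v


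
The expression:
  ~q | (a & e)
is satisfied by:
  {e: True, a: True, q: False}
  {e: True, a: False, q: False}
  {a: True, e: False, q: False}
  {e: False, a: False, q: False}
  {q: True, e: True, a: True}


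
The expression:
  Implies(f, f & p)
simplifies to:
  p | ~f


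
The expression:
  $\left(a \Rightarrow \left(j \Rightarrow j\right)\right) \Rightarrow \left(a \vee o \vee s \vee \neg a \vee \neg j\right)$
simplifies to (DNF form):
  $\text{True}$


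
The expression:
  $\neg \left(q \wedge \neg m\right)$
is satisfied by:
  {m: True, q: False}
  {q: False, m: False}
  {q: True, m: True}


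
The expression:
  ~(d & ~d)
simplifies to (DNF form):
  True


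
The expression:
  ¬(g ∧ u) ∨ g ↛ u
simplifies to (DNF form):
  ¬g ∨ ¬u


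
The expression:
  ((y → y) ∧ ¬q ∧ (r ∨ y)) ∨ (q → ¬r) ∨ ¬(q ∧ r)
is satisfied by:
  {q: False, r: False}
  {r: True, q: False}
  {q: True, r: False}


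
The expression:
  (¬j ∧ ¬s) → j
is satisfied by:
  {s: True, j: True}
  {s: True, j: False}
  {j: True, s: False}


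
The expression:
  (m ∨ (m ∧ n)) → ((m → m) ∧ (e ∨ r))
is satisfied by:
  {r: True, e: True, m: False}
  {r: True, m: False, e: False}
  {e: True, m: False, r: False}
  {e: False, m: False, r: False}
  {r: True, e: True, m: True}
  {r: True, m: True, e: False}
  {e: True, m: True, r: False}


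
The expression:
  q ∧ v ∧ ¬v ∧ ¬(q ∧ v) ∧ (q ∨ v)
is never true.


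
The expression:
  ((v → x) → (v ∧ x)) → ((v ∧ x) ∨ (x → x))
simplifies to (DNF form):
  True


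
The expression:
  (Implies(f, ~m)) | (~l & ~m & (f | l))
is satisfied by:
  {m: False, f: False}
  {f: True, m: False}
  {m: True, f: False}


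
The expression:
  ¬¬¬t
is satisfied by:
  {t: False}


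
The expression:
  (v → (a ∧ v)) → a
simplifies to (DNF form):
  a ∨ v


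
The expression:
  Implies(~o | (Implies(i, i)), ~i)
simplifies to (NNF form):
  ~i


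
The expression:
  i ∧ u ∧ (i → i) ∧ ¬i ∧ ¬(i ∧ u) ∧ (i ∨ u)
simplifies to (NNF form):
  False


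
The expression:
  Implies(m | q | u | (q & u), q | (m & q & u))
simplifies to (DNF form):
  q | (~m & ~u)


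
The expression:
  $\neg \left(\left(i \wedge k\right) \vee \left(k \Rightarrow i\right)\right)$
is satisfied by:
  {k: True, i: False}


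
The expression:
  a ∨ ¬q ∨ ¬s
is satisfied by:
  {a: True, s: False, q: False}
  {s: False, q: False, a: False}
  {a: True, q: True, s: False}
  {q: True, s: False, a: False}
  {a: True, s: True, q: False}
  {s: True, a: False, q: False}
  {a: True, q: True, s: True}


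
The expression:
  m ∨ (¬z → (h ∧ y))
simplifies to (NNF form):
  m ∨ z ∨ (h ∧ y)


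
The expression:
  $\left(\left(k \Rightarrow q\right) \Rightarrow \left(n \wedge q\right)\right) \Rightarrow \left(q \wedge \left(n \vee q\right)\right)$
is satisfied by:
  {q: True, k: False}
  {k: False, q: False}
  {k: True, q: True}


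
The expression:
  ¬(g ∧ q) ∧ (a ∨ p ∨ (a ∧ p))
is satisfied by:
  {p: True, a: True, g: False, q: False}
  {p: True, a: False, g: False, q: False}
  {a: True, p: False, g: False, q: False}
  {q: True, p: True, a: True, g: False}
  {q: True, p: True, a: False, g: False}
  {q: True, a: True, p: False, g: False}
  {p: True, g: True, a: True, q: False}
  {p: True, g: True, a: False, q: False}
  {g: True, a: True, p: False, q: False}


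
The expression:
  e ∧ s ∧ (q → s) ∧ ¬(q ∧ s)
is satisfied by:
  {e: True, s: True, q: False}


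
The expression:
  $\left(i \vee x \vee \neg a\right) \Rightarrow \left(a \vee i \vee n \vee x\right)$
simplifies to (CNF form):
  $a \vee i \vee n \vee x$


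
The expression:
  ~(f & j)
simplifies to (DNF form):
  ~f | ~j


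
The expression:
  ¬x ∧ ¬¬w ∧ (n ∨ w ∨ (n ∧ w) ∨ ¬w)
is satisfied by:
  {w: True, x: False}


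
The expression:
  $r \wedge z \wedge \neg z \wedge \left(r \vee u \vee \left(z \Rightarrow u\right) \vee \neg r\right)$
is never true.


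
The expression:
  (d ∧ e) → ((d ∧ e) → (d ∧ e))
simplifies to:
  True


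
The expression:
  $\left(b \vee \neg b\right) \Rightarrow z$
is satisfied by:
  {z: True}


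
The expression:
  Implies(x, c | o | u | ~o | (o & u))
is always true.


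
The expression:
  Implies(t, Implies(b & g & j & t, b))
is always true.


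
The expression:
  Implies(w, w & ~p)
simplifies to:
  ~p | ~w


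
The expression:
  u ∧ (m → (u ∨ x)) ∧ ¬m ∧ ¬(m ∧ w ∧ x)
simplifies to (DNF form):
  u ∧ ¬m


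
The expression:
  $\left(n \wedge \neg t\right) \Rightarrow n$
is always true.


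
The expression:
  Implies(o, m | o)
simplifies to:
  True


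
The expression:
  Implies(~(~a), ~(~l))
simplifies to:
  l | ~a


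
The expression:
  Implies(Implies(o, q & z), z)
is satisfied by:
  {o: True, z: True}
  {o: True, z: False}
  {z: True, o: False}


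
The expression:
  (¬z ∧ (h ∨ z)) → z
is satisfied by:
  {z: True, h: False}
  {h: False, z: False}
  {h: True, z: True}


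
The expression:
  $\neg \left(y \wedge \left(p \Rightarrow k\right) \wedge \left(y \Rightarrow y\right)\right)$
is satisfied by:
  {p: True, y: False, k: False}
  {p: False, y: False, k: False}
  {k: True, p: True, y: False}
  {k: True, p: False, y: False}
  {y: True, p: True, k: False}


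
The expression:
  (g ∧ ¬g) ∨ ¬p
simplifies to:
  ¬p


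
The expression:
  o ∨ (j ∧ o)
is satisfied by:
  {o: True}


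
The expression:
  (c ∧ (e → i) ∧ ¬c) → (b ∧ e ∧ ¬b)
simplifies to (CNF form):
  True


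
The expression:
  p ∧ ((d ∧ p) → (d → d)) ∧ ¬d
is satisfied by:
  {p: True, d: False}


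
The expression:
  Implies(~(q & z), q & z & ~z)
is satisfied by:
  {z: True, q: True}


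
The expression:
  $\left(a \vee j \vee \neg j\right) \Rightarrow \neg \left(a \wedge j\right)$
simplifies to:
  $\neg a \vee \neg j$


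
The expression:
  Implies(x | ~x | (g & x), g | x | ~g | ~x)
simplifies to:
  True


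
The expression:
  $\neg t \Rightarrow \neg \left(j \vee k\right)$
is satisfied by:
  {t: True, k: False, j: False}
  {j: True, t: True, k: False}
  {t: True, k: True, j: False}
  {j: True, t: True, k: True}
  {j: False, k: False, t: False}


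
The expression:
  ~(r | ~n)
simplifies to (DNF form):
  n & ~r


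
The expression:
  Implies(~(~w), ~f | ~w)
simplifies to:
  ~f | ~w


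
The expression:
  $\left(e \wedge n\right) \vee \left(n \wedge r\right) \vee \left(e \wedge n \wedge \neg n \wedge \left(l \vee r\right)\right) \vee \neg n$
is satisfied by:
  {r: True, e: True, n: False}
  {r: True, e: False, n: False}
  {e: True, r: False, n: False}
  {r: False, e: False, n: False}
  {r: True, n: True, e: True}
  {r: True, n: True, e: False}
  {n: True, e: True, r: False}


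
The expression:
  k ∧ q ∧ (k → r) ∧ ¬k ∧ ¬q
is never true.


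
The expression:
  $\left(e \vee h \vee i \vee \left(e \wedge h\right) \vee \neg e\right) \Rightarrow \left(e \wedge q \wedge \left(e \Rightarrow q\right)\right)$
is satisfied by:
  {e: True, q: True}


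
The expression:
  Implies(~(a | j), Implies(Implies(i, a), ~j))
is always true.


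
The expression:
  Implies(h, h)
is always true.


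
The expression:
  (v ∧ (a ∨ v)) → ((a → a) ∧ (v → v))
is always true.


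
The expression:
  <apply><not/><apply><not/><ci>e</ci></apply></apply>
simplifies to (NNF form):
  <ci>e</ci>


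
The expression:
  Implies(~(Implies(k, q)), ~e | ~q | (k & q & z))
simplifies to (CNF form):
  True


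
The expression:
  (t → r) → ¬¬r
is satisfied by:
  {r: True, t: True}
  {r: True, t: False}
  {t: True, r: False}


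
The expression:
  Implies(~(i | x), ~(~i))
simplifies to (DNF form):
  i | x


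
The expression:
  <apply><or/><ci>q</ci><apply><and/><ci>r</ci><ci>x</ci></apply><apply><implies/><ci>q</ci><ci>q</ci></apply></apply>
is always true.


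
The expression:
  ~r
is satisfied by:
  {r: False}


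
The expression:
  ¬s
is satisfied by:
  {s: False}


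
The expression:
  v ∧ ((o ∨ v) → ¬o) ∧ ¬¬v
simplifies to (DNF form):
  v ∧ ¬o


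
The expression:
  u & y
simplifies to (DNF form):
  u & y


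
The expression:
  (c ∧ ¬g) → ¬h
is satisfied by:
  {g: True, h: False, c: False}
  {h: False, c: False, g: False}
  {g: True, c: True, h: False}
  {c: True, h: False, g: False}
  {g: True, h: True, c: False}
  {h: True, g: False, c: False}
  {g: True, c: True, h: True}


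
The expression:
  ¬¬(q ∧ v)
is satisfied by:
  {q: True, v: True}


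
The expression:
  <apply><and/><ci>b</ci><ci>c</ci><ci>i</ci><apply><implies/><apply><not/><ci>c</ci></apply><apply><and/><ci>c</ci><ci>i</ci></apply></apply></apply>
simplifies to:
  <apply><and/><ci>b</ci><ci>c</ci><ci>i</ci></apply>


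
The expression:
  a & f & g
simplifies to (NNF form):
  a & f & g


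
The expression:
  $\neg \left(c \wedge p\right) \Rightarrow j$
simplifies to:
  $j \vee \left(c \wedge p\right)$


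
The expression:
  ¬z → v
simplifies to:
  v ∨ z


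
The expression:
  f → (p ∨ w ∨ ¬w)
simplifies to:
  True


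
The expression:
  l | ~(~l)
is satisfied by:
  {l: True}


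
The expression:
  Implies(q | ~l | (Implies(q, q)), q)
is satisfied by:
  {q: True}


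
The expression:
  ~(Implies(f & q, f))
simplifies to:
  False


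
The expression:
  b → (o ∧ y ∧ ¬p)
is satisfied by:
  {y: True, o: True, p: False, b: False}
  {y: True, o: False, p: False, b: False}
  {o: True, y: False, p: False, b: False}
  {y: False, o: False, p: False, b: False}
  {y: True, p: True, o: True, b: False}
  {y: True, p: True, o: False, b: False}
  {p: True, o: True, y: False, b: False}
  {p: True, y: False, o: False, b: False}
  {y: True, b: True, p: False, o: True}


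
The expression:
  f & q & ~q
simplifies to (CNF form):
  False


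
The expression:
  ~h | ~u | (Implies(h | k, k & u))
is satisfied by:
  {k: True, h: False, u: False}
  {h: False, u: False, k: False}
  {k: True, u: True, h: False}
  {u: True, h: False, k: False}
  {k: True, h: True, u: False}
  {h: True, k: False, u: False}
  {k: True, u: True, h: True}


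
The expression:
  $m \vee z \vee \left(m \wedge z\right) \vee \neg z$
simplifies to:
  $\text{True}$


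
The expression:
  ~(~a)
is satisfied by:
  {a: True}


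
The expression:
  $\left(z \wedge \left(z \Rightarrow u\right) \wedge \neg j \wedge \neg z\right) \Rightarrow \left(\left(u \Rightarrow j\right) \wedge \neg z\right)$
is always true.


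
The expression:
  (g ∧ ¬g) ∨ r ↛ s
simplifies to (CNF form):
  r ∧ ¬s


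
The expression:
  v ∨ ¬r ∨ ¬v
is always true.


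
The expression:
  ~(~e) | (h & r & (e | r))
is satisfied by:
  {r: True, e: True, h: True}
  {r: True, e: True, h: False}
  {e: True, h: True, r: False}
  {e: True, h: False, r: False}
  {r: True, h: True, e: False}


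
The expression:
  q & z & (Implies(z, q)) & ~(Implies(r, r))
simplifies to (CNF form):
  False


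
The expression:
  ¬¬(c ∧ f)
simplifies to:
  c ∧ f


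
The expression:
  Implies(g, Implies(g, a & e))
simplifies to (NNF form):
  ~g | (a & e)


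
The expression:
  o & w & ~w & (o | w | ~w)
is never true.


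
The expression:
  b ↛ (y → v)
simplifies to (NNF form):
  b ∧ y ∧ ¬v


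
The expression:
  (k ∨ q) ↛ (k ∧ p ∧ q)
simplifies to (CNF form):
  (k ∨ q) ∧ (q ∨ ¬q) ∧ (k ∨ q ∨ ¬k) ∧ (k ∨ q ∨ ¬p) ∧ (k ∨ ¬k ∨ ¬p) ∧ (q ∨ ¬k ∨ ¬q) ∧ (q ∨ ¬p ∨ ¬q) ∧ (¬k ∨ ¬p ∨ ¬q)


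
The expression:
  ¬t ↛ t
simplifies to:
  True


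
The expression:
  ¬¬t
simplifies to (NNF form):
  t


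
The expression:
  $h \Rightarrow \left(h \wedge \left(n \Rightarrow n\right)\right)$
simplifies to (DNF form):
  $\text{True}$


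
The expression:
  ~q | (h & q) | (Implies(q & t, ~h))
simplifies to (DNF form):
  True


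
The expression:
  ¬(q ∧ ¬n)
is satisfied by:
  {n: True, q: False}
  {q: False, n: False}
  {q: True, n: True}


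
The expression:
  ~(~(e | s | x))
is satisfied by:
  {x: True, e: True, s: True}
  {x: True, e: True, s: False}
  {x: True, s: True, e: False}
  {x: True, s: False, e: False}
  {e: True, s: True, x: False}
  {e: True, s: False, x: False}
  {s: True, e: False, x: False}


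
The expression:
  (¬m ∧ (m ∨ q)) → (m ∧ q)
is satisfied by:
  {m: True, q: False}
  {q: False, m: False}
  {q: True, m: True}


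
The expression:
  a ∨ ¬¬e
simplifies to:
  a ∨ e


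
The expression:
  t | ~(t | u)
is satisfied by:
  {t: True, u: False}
  {u: False, t: False}
  {u: True, t: True}


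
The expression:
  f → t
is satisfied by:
  {t: True, f: False}
  {f: False, t: False}
  {f: True, t: True}


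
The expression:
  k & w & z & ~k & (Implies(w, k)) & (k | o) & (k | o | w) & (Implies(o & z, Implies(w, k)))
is never true.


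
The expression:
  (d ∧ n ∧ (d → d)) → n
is always true.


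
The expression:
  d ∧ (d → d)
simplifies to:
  d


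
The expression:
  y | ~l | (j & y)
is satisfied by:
  {y: True, l: False}
  {l: False, y: False}
  {l: True, y: True}


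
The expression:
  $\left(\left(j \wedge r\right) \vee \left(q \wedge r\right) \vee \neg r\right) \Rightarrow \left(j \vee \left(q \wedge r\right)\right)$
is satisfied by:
  {r: True, j: True}
  {r: True, j: False}
  {j: True, r: False}


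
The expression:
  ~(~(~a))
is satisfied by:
  {a: False}


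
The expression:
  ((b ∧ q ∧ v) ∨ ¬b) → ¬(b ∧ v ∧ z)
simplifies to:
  ¬b ∨ ¬q ∨ ¬v ∨ ¬z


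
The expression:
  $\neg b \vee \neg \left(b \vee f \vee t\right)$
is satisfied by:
  {b: False}


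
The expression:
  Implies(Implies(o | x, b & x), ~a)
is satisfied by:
  {o: True, b: False, a: False, x: False}
  {x: False, b: False, o: False, a: False}
  {x: True, o: True, b: False, a: False}
  {x: True, b: False, o: False, a: False}
  {o: True, b: True, x: False, a: False}
  {b: True, x: False, o: False, a: False}
  {x: True, o: True, b: True, a: False}
  {x: True, b: True, o: False, a: False}
  {a: True, o: True, x: False, b: False}
  {a: True, o: True, x: True, b: False}
  {a: True, x: True, b: False, o: False}
  {a: True, o: True, b: True, x: False}


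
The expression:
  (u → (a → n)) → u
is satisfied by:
  {u: True}


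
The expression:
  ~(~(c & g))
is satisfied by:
  {c: True, g: True}


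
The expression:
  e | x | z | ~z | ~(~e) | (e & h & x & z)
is always true.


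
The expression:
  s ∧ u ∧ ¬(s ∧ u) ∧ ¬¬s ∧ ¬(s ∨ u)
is never true.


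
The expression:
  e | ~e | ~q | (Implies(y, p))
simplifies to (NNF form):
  True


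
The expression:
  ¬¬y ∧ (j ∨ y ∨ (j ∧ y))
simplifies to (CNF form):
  y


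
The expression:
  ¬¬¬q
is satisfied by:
  {q: False}


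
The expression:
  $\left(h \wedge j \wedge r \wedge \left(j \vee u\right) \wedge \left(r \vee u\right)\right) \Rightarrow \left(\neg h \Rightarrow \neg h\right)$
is always true.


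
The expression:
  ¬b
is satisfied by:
  {b: False}


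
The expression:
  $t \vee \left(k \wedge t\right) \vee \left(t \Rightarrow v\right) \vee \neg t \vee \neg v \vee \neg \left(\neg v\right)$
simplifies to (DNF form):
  $\text{True}$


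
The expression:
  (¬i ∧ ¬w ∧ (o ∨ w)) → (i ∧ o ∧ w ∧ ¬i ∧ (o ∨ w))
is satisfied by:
  {i: True, w: True, o: False}
  {i: True, w: False, o: False}
  {w: True, i: False, o: False}
  {i: False, w: False, o: False}
  {i: True, o: True, w: True}
  {i: True, o: True, w: False}
  {o: True, w: True, i: False}


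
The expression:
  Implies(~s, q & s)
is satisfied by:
  {s: True}


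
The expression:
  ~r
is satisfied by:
  {r: False}


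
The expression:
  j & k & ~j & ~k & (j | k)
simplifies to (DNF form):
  False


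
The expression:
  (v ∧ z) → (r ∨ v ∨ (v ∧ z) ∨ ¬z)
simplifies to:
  True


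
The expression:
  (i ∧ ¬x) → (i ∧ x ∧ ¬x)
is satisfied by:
  {x: True, i: False}
  {i: False, x: False}
  {i: True, x: True}


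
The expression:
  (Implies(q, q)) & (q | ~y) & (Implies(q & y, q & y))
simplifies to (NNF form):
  q | ~y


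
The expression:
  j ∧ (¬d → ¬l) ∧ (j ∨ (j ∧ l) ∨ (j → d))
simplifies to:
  j ∧ (d ∨ ¬l)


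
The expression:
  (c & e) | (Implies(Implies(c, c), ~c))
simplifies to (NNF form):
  e | ~c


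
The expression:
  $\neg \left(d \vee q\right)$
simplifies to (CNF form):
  $\neg d \wedge \neg q$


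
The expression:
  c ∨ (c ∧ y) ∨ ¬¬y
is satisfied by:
  {y: True, c: True}
  {y: True, c: False}
  {c: True, y: False}


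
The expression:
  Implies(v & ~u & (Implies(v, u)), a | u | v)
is always true.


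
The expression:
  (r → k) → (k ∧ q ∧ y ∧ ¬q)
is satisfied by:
  {r: True, k: False}


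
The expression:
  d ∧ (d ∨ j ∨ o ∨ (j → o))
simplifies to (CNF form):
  d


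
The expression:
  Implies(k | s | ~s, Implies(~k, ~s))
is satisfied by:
  {k: True, s: False}
  {s: False, k: False}
  {s: True, k: True}


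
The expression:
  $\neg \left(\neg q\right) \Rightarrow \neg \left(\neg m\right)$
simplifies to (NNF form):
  $m \vee \neg q$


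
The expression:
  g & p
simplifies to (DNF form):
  g & p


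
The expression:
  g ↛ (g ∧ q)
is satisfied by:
  {g: True, q: False}


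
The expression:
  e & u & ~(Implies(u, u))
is never true.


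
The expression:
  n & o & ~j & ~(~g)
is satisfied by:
  {g: True, o: True, n: True, j: False}


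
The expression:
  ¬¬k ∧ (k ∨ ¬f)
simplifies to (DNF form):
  k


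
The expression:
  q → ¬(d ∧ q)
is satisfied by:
  {q: False, d: False}
  {d: True, q: False}
  {q: True, d: False}


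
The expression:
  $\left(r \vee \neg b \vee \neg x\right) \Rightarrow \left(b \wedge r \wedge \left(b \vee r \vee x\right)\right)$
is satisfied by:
  {r: True, x: True, b: True}
  {r: True, b: True, x: False}
  {x: True, b: True, r: False}


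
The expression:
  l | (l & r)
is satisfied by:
  {l: True}


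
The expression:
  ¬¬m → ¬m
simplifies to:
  ¬m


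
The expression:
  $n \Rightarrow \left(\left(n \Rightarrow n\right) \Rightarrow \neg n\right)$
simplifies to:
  $\neg n$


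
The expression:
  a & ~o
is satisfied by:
  {a: True, o: False}


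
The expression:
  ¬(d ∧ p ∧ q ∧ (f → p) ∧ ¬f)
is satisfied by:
  {f: True, p: False, q: False, d: False}
  {d: False, p: False, f: False, q: False}
  {d: True, f: True, p: False, q: False}
  {d: True, p: False, f: False, q: False}
  {q: True, f: True, d: False, p: False}
  {q: True, d: False, p: False, f: False}
  {q: True, d: True, f: True, p: False}
  {q: True, d: True, p: False, f: False}
  {f: True, p: True, q: False, d: False}
  {p: True, q: False, f: False, d: False}
  {d: True, p: True, f: True, q: False}
  {d: True, p: True, q: False, f: False}
  {f: True, p: True, q: True, d: False}
  {p: True, q: True, d: False, f: False}
  {d: True, p: True, q: True, f: True}


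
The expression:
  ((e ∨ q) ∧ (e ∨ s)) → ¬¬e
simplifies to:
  e ∨ ¬q ∨ ¬s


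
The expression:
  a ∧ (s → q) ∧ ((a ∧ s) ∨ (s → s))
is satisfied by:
  {a: True, q: True, s: False}
  {a: True, s: False, q: False}
  {a: True, q: True, s: True}


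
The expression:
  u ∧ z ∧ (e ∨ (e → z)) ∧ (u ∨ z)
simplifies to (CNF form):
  u ∧ z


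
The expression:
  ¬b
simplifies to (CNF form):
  ¬b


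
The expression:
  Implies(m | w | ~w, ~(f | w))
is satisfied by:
  {w: False, f: False}


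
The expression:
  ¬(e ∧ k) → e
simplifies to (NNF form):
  e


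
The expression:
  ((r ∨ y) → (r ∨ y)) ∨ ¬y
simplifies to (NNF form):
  True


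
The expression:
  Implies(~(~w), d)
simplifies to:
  d | ~w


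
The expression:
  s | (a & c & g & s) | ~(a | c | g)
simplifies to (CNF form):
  (s | ~a) & (s | ~c) & (s | ~g)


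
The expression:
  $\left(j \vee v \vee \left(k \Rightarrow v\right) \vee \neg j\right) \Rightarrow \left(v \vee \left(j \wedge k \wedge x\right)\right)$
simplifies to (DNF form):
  $v \vee \left(j \wedge k \wedge x\right)$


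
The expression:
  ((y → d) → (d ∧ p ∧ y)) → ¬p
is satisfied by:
  {p: False, y: False}
  {y: True, p: False}
  {p: True, y: False}


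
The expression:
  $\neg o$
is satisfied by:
  {o: False}


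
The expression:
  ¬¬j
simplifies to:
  j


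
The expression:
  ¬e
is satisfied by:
  {e: False}


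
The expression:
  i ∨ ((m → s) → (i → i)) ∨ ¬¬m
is always true.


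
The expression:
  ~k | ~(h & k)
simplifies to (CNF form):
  ~h | ~k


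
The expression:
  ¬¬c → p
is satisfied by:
  {p: True, c: False}
  {c: False, p: False}
  {c: True, p: True}


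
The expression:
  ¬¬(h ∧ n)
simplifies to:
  h ∧ n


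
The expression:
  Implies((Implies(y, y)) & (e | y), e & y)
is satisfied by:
  {e: False, y: False}
  {y: True, e: True}


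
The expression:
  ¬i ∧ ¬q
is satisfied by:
  {q: False, i: False}


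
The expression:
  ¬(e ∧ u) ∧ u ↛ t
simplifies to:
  u ∧ ¬e ∧ ¬t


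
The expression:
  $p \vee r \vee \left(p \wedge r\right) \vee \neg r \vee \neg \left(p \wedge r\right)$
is always true.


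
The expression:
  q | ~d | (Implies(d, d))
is always true.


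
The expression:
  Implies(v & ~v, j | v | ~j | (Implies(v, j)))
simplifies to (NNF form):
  True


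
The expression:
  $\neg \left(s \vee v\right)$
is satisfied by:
  {v: False, s: False}


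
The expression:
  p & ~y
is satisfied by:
  {p: True, y: False}


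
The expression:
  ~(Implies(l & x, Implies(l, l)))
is never true.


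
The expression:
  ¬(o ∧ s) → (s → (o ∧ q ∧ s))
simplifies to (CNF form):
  o ∨ ¬s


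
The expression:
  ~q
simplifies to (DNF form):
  ~q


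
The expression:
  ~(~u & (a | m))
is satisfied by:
  {u: True, m: False, a: False}
  {a: True, u: True, m: False}
  {u: True, m: True, a: False}
  {a: True, u: True, m: True}
  {a: False, m: False, u: False}


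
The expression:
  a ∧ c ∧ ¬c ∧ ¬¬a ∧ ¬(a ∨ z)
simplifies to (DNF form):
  False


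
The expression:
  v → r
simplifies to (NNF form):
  r ∨ ¬v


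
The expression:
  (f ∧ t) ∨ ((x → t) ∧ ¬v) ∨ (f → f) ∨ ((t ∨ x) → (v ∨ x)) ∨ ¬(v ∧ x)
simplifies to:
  True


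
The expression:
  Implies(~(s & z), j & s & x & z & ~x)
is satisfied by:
  {z: True, s: True}


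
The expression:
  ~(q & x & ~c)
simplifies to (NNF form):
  c | ~q | ~x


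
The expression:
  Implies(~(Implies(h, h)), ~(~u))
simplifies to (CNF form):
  True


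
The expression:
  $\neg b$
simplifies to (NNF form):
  $\neg b$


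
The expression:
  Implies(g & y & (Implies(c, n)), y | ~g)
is always true.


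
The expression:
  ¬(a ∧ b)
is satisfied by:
  {a: False, b: False}
  {b: True, a: False}
  {a: True, b: False}


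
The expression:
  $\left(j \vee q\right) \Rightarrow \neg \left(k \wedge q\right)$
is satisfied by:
  {k: False, q: False}
  {q: True, k: False}
  {k: True, q: False}


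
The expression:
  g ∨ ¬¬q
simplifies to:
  g ∨ q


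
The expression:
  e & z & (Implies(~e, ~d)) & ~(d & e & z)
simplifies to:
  e & z & ~d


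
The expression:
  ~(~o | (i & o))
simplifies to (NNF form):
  o & ~i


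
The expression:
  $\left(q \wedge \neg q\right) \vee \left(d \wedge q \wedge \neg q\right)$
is never true.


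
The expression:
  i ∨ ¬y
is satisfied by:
  {i: True, y: False}
  {y: False, i: False}
  {y: True, i: True}


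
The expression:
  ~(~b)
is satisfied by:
  {b: True}


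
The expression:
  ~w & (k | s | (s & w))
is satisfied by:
  {k: True, s: True, w: False}
  {k: True, w: False, s: False}
  {s: True, w: False, k: False}


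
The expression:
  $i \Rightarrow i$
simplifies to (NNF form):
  $\text{True}$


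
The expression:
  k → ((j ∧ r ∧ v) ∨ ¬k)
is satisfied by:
  {v: True, r: True, j: True, k: False}
  {v: True, r: True, j: False, k: False}
  {v: True, j: True, r: False, k: False}
  {v: True, j: False, r: False, k: False}
  {r: True, j: True, v: False, k: False}
  {r: True, v: False, j: False, k: False}
  {r: False, j: True, v: False, k: False}
  {r: False, v: False, j: False, k: False}
  {v: True, k: True, r: True, j: True}


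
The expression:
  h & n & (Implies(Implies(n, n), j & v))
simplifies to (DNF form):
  h & j & n & v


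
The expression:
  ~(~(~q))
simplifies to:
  ~q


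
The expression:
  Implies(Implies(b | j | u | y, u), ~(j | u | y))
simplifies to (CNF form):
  ~u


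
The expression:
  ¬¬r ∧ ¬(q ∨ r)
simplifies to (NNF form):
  False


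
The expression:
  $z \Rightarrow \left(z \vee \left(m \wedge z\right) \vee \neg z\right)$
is always true.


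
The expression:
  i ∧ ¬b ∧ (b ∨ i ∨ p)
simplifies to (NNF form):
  i ∧ ¬b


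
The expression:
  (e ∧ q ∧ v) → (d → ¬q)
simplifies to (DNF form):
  ¬d ∨ ¬e ∨ ¬q ∨ ¬v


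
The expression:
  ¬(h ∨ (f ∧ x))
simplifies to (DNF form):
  (¬f ∧ ¬h) ∨ (¬h ∧ ¬x)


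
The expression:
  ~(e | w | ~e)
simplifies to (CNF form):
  False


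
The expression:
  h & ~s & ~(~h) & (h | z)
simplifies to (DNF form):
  h & ~s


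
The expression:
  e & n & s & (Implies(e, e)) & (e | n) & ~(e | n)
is never true.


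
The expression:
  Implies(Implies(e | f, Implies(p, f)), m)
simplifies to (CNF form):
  (e | m) & (m | p) & (m | ~f)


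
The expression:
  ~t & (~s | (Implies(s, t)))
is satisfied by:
  {t: False, s: False}


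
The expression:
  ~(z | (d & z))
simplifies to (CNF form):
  ~z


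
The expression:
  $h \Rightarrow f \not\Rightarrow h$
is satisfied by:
  {h: False}


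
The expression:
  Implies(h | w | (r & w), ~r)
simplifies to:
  ~r | (~h & ~w)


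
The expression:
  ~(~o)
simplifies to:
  o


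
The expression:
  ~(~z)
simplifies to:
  z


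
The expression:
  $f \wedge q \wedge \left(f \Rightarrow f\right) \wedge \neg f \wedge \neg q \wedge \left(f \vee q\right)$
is never true.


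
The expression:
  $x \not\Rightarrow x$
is never true.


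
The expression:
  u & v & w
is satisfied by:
  {u: True, w: True, v: True}


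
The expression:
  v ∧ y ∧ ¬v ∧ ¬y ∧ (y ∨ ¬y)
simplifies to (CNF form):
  False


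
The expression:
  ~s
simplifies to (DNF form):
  ~s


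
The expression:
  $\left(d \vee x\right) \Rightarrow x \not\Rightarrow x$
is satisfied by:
  {x: False, d: False}


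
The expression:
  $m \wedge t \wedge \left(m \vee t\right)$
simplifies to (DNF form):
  $m \wedge t$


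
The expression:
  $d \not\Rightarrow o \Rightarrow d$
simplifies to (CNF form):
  $\text{True}$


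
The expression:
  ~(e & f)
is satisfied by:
  {e: False, f: False}
  {f: True, e: False}
  {e: True, f: False}


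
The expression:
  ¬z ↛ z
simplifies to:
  True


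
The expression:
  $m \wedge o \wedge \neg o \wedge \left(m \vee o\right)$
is never true.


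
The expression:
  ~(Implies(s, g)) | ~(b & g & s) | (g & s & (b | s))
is always true.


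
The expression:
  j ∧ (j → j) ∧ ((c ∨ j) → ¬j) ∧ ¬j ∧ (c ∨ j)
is never true.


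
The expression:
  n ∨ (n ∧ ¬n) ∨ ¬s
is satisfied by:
  {n: True, s: False}
  {s: False, n: False}
  {s: True, n: True}


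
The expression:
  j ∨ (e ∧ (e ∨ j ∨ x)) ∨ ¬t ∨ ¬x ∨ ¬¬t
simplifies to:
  True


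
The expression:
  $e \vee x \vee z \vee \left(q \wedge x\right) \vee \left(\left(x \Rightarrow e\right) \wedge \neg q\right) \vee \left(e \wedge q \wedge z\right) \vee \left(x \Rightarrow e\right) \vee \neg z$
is always true.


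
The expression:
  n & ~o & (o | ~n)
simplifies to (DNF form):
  False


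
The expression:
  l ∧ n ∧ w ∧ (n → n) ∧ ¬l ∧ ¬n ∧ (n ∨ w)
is never true.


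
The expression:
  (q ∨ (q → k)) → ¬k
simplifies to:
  ¬k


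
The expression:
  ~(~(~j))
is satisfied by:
  {j: False}


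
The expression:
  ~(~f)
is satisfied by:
  {f: True}


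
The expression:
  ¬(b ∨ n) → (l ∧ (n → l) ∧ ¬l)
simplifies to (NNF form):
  b ∨ n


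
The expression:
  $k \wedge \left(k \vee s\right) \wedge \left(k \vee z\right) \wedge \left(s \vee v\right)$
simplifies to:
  $k \wedge \left(s \vee v\right)$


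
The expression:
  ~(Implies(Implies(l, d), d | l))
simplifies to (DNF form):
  ~d & ~l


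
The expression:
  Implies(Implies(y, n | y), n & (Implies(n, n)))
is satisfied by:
  {n: True}


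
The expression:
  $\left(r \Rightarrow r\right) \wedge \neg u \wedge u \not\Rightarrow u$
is never true.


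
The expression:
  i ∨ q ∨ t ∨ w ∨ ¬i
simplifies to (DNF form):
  True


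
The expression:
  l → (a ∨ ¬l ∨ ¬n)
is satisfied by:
  {a: True, l: False, n: False}
  {l: False, n: False, a: False}
  {a: True, n: True, l: False}
  {n: True, l: False, a: False}
  {a: True, l: True, n: False}
  {l: True, a: False, n: False}
  {a: True, n: True, l: True}


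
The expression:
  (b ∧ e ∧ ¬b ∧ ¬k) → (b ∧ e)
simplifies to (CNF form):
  True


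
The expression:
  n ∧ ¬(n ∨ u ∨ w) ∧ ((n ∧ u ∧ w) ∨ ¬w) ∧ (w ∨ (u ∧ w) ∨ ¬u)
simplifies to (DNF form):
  False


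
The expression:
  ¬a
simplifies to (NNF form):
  ¬a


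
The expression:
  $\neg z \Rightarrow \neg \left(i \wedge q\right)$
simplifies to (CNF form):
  $z \vee \neg i \vee \neg q$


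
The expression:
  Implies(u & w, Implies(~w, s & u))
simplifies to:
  True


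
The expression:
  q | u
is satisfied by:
  {q: True, u: True}
  {q: True, u: False}
  {u: True, q: False}


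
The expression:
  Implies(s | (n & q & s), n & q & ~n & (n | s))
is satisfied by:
  {s: False}


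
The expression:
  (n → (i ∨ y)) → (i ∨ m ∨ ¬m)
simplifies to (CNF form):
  True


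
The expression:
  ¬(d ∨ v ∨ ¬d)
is never true.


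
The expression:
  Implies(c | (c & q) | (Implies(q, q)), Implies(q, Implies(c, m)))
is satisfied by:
  {m: True, c: False, q: False}
  {c: False, q: False, m: False}
  {q: True, m: True, c: False}
  {q: True, c: False, m: False}
  {m: True, c: True, q: False}
  {c: True, m: False, q: False}
  {q: True, c: True, m: True}


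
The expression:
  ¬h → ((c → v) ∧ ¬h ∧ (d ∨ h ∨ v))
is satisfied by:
  {v: True, h: True, d: True, c: False}
  {v: True, h: True, d: False, c: False}
  {c: True, v: True, h: True, d: True}
  {c: True, v: True, h: True, d: False}
  {v: True, d: True, h: False, c: False}
  {v: True, d: False, h: False, c: False}
  {v: True, c: True, d: True, h: False}
  {v: True, c: True, d: False, h: False}
  {h: True, d: True, v: False, c: False}
  {h: True, v: False, d: False, c: False}
  {c: True, h: True, d: True, v: False}
  {c: True, h: True, v: False, d: False}
  {d: True, v: False, h: False, c: False}
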